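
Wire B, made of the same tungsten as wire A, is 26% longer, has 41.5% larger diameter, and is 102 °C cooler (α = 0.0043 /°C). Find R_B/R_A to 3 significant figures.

0.353

R ∝ ρL/d² with ρ ∝ (1+αΔT), so R_B/R_A = (1 + 26/100) × (1 + 41.5/100)⁻² × (1 − 0.0043×102)
= 1.26 × 0.4994 × 0.5614 = 0.353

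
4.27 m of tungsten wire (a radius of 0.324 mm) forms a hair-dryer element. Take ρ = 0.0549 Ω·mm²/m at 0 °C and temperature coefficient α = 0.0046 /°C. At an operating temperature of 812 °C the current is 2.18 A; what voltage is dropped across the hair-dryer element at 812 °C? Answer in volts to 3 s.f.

7.34 V

ρ = 0.0549 Ω·mm²/m = 5.49×10^-8 Ω·m
A = πr² = π(3.2400e-04 m)² = 3.298e-07 m²
R₍0₎ = ρL/A = (5.49×10^-8)(4.27)/(3.298e-07) = 0.7108 Ω
R₍812₎ = R₍0₎(1 + αΔT) = 0.7108 × (1 + 0.0046×812) = 3.366 Ω
V = IR = 2.18 × 3.366 = 7.34 V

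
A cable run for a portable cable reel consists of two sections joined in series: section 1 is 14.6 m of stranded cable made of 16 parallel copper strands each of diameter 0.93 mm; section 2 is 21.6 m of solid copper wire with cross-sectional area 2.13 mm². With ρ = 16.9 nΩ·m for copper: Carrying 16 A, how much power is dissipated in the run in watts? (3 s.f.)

49.7 W

ρ = 16.9 nΩ·m = 1.69×10^-8 Ω·m
Section 1: A_strand = π(4.6500e-04)² = 6.793e-07 m²; R₁ = ρL/(N·A_s) = (1.69×10^-8)(14.6)/(16×6.793e-07) = 0.0227 Ω
Section 2: A = 2.13 mm² = 2.130e-06 m²
R₂ = (1.69×10^-8)(21.6)/(2.130e-06) = 0.1714 Ω
R = R₁ + R₂ = 0.1941 Ω
P = I²R = (16)² × 0.1941 = 49.7 W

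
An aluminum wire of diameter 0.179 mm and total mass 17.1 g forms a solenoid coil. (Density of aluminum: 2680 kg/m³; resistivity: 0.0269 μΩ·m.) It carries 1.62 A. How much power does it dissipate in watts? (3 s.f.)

711 W

ρ = 0.0269 μΩ·m = 2.69×10^-8 Ω·m
A = π(d/2)² = π(8.9500e-05 m)² = 2.5165e-08 m²
L = m/(density·A) = 0.0171/(2680×2.5165e-08) = 253.6 m
R = ρL/A = (2.69×10^-8)(253.6)/(2.5165e-08) = 271 Ω
P = I²R = (1.62)² × 271 = 711 W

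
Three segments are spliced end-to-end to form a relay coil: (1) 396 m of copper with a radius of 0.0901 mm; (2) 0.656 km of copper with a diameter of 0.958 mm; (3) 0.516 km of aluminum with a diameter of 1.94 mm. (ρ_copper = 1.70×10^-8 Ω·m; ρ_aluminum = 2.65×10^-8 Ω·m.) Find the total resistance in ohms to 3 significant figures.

284 Ω

Seg 1: A = πr² = π(9.0100e-05 m)² = 2.550e-08 m²
R_1 = (1.70×10^-8)(396)/(2.550e-08) = 264 Ω
Seg 2: A = π(d/2)² = π(4.7900e-04 m)² = 7.208e-07 m²
R_2 = (1.70×10^-8)(656)/(7.208e-07) = 15.47 Ω
Seg 3: A = π(d/2)² = π(9.7000e-04 m)² = 2.956e-06 m²
R_3 = (2.65×10^-8)(516)/(2.956e-06) = 4.626 Ω
R_total = R_1 + R_2 + R_3 = 284 Ω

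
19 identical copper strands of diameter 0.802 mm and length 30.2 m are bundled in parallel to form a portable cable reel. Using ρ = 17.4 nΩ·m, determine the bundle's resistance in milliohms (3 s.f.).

54.7 mΩ

ρ = 17.4 nΩ·m = 1.74×10^-8 Ω·m
A_strand = π(4.0100e-04 m)² = 5.052e-07 m²
R_strand = ρL/A = (1.74×10^-8)(30.2)/(5.052e-07) = 1.04 Ω
R_total = R_strand/N = 1.04/19 = 54.7 mΩ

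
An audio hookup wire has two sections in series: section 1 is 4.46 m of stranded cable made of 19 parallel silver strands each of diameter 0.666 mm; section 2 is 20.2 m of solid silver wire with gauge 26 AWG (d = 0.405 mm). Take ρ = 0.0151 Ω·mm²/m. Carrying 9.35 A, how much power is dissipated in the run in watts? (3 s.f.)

208 W

ρ = 0.0151 Ω·mm²/m = 1.51×10^-8 Ω·m
Section 1: A_strand = π(3.3300e-04)² = 3.484e-07 m²; R₁ = ρL/(N·A_s) = (1.51×10^-8)(4.46)/(19×3.484e-07) = 0.01017 Ω
Section 2: A = π(0.405/2 mm)² = π(2.0250e-04 m)² = 1.288e-07 m²
R₂ = (1.51×10^-8)(20.2)/(1.288e-07) = 2.368 Ω
R = R₁ + R₂ = 2.378 Ω
P = I²R = (9.35)² × 2.378 = 208 W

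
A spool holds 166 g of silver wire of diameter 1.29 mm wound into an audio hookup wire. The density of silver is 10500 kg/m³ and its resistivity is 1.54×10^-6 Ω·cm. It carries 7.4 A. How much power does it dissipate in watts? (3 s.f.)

ρ = 1.54×10^-6 Ω·cm = 1.54×10^-8 Ω·m
A = π(d/2)² = π(6.4500e-04 m)² = 1.3070e-06 m²
L = m/(density·A) = 0.166/(10500×1.3070e-06) = 12.1 m
R = ρL/A = (1.54×10^-8)(12.1)/(1.3070e-06) = 0.1425 Ω
P = I²R = (7.4)² × 0.1425 = 7.80 W

7.80 W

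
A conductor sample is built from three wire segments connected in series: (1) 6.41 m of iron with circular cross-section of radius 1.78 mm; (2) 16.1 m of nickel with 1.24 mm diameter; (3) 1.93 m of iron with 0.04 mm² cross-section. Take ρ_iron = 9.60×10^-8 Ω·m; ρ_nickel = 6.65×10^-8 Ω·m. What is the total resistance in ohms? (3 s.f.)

5.58 Ω

Seg 1: A = πr² = π(1.7800e-03 m)² = 9.954e-06 m²
R_1 = (9.60×10^-8)(6.41)/(9.954e-06) = 0.06182 Ω
Seg 2: A = π(d/2)² = π(6.2000e-04 m)² = 1.208e-06 m²
R_2 = (6.65×10^-8)(16.1)/(1.208e-06) = 0.8866 Ω
Seg 3: A = 0.04 mm² = 4.000e-08 m²
R_3 = (9.60×10^-8)(1.93)/(4.000e-08) = 4.632 Ω
R_total = R_1 + R_2 + R_3 = 5.58 Ω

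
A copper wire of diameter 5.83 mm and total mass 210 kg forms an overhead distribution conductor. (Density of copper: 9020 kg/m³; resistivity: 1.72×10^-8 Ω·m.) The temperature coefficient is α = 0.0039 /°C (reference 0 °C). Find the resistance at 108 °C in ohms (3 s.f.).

0.799 Ω

A = π(d/2)² = π(2.9150e-03 m)² = 2.6695e-05 m²
L = m/(density·A) = 210/(9020×2.6695e-05) = 872.1 m
R = ρL/A = (1.72×10^-8)(872.1)/(2.6695e-05) = 0.5619 Ω
R(108 °C) = 0.5619 × (1 + 0.0039×108) = 0.799 Ω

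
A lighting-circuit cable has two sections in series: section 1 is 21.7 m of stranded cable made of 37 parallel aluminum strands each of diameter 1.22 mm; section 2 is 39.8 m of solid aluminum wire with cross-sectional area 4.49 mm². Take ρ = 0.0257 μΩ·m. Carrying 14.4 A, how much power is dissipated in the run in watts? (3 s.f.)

ρ = 0.0257 μΩ·m = 2.57×10^-8 Ω·m
Section 1: A_strand = π(6.1000e-04)² = 1.169e-06 m²; R₁ = ρL/(N·A_s) = (2.57×10^-8)(21.7)/(37×1.169e-06) = 0.01289 Ω
Section 2: A = 4.49 mm² = 4.490e-06 m²
R₂ = (2.57×10^-8)(39.8)/(4.490e-06) = 0.2278 Ω
R = R₁ + R₂ = 0.2407 Ω
P = I²R = (14.4)² × 0.2407 = 49.9 W

49.9 W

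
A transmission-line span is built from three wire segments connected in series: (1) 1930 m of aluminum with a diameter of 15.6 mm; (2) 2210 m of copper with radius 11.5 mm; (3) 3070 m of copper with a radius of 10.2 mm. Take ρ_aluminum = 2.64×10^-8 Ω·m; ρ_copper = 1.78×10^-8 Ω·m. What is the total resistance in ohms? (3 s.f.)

Seg 1: A = π(d/2)² = π(7.8000e-03 m)² = 1.911e-04 m²
R_1 = (2.64×10^-8)(1930)/(1.911e-04) = 0.2666 Ω
Seg 2: A = πr² = π(1.1500e-02 m)² = 4.155e-04 m²
R_2 = (1.78×10^-8)(2210)/(4.155e-04) = 0.09468 Ω
Seg 3: A = πr² = π(1.0200e-02 m)² = 3.269e-04 m²
R_3 = (1.78×10^-8)(3070)/(3.269e-04) = 0.1672 Ω
R_total = R_1 + R_2 + R_3 = 0.528 Ω

0.528 Ω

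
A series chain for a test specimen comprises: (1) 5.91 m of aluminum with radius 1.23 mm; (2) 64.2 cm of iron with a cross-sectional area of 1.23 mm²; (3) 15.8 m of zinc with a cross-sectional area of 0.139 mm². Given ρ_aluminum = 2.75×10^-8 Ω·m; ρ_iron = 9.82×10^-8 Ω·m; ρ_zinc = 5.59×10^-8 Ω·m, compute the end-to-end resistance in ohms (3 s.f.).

6.44 Ω

Seg 1: A = πr² = π(1.2300e-03 m)² = 4.753e-06 m²
R_1 = (2.75×10^-8)(5.91)/(4.753e-06) = 0.03419 Ω
Seg 2: A = 1.23 mm² = 1.230e-06 m²
R_2 = (9.82×10^-8)(0.642)/(1.230e-06) = 0.05126 Ω
Seg 3: A = 0.139 mm² = 1.390e-07 m²
R_3 = (5.59×10^-8)(15.8)/(1.390e-07) = 6.354 Ω
R_total = R_1 + R_2 + R_3 = 6.44 Ω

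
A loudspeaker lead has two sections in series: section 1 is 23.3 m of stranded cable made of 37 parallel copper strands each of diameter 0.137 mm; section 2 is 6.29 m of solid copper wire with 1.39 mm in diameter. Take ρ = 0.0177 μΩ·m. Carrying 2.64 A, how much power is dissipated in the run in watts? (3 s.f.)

5.78 W

ρ = 0.0177 μΩ·m = 1.77×10^-8 Ω·m
Section 1: A_strand = π(6.8500e-05)² = 1.474e-08 m²; R₁ = ρL/(N·A_s) = (1.77×10^-8)(23.3)/(37×1.474e-08) = 0.7561 Ω
Section 2: A = π(d/2)² = π(6.9500e-04 m)² = 1.517e-06 m²
R₂ = (1.77×10^-8)(6.29)/(1.517e-06) = 0.07337 Ω
R = R₁ + R₂ = 0.8295 Ω
P = I²R = (2.64)² × 0.8295 = 5.78 W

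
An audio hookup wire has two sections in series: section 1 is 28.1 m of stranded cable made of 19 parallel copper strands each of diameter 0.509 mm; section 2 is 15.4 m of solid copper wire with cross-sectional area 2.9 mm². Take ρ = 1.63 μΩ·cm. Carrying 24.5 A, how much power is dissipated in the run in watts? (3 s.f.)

ρ = 1.63 μΩ·cm = 1.63×10^-8 Ω·m
Section 1: A_strand = π(2.5450e-04)² = 2.035e-07 m²; R₁ = ρL/(N·A_s) = (1.63×10^-8)(28.1)/(19×2.035e-07) = 0.1185 Ω
Section 2: A = 2.9 mm² = 2.900e-06 m²
R₂ = (1.63×10^-8)(15.4)/(2.900e-06) = 0.08656 Ω
R = R₁ + R₂ = 0.205 Ω
P = I²R = (24.5)² × 0.205 = 123 W

123 W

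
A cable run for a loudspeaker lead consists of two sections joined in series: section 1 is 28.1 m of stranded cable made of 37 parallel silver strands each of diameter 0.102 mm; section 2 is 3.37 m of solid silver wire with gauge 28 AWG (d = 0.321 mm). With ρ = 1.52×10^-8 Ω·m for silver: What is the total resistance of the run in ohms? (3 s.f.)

2.05 Ω

Section 1: A_strand = π(5.1000e-05)² = 8.171e-09 m²; R₁ = ρL/(N·A_s) = (1.52×10^-8)(28.1)/(37×8.171e-09) = 1.413 Ω
Section 2: A = π(0.321/2 mm)² = π(1.6050e-04 m)² = 8.093e-08 m²
R₂ = (1.52×10^-8)(3.37)/(8.093e-08) = 0.633 Ω
R = R₁ + R₂ = 2.05 Ω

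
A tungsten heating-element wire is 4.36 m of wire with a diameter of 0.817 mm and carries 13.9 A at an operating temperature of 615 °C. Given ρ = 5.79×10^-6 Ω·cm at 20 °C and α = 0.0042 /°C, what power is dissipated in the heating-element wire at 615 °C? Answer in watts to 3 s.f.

326 W

ρ = 5.79×10^-6 Ω·cm = 5.79×10^-8 Ω·m
A = π(d/2)² = π(4.0850e-04 m)² = 5.242e-07 m²
R₍20₎ = ρL/A = (5.79×10^-8)(4.36)/(5.242e-07) = 0.4815 Ω
R₍615₎ = R₍20₎(1 + αΔT) = 0.4815 × (1 + 0.0042×595) = 1.685 Ω
P = I²R = (13.9)² × 1.685 = 326 W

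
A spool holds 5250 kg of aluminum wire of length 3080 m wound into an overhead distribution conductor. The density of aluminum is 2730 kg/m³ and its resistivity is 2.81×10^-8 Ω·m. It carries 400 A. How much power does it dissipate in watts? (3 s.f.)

22200 W

A = m/(density·L) = 5250/(2730×3080) = 6.2438e-04 m²
R = ρL/A = (2.81×10^-8)(3080)/(6.2438e-04) = 0.1386 Ω
P = I²R = (400)² × 0.1386 = 22200 W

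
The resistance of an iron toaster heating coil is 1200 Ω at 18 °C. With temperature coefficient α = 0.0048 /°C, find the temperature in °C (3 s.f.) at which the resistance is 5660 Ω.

R = R₀(1 + α(T − T₀)) ⇒ T = T₀ + (R/R₀ − 1)/α
T = 18 + (5660/1200 − 1)/0.0048 = 18 + (3.717)/0.0048 = 792 °C

792 °C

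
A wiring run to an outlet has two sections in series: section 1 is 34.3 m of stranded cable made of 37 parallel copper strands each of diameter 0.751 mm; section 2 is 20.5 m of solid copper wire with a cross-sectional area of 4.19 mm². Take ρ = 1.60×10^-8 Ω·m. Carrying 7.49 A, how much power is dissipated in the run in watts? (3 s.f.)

6.27 W

Section 1: A_strand = π(3.7550e-04)² = 4.430e-07 m²; R₁ = ρL/(N·A_s) = (1.60×10^-8)(34.3)/(37×4.430e-07) = 0.03348 Ω
Section 2: A = 4.19 mm² = 4.190e-06 m²
R₂ = (1.60×10^-8)(20.5)/(4.190e-06) = 0.07828 Ω
R = R₁ + R₂ = 0.1118 Ω
P = I²R = (7.49)² × 0.1118 = 6.27 W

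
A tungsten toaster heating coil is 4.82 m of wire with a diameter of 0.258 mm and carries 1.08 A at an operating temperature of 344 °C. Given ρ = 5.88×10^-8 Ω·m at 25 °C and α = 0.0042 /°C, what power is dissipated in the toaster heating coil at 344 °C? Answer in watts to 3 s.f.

14.8 W

A = π(d/2)² = π(1.2900e-04 m)² = 5.228e-08 m²
R₍25₎ = ρL/A = (5.88×10^-8)(4.82)/(5.228e-08) = 5.421 Ω
R₍344₎ = R₍25₎(1 + αΔT) = 5.421 × (1 + 0.0042×319) = 12.68 Ω
P = I²R = (1.08)² × 12.68 = 14.8 W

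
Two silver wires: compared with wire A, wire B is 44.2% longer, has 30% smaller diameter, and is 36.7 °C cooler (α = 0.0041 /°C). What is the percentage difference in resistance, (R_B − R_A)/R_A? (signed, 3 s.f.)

R ∝ ρL/d² with ρ ∝ (1+αΔT), so R_B/R_A = (1 + 44.2/100) × (1 − 30/100)⁻² × (1 − 0.0041×36.7)
= 1.442 × 2.041 × 0.8495 = 2.5
(R_B − R_A)/R_A = 2.5 − 1 = 150%

150%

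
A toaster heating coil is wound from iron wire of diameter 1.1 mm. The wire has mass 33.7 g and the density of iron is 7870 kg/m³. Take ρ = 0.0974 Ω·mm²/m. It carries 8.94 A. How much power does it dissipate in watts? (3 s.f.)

ρ = 0.0974 Ω·mm²/m = 9.74×10^-8 Ω·m
A = π(d/2)² = π(5.5000e-04 m)² = 9.5033e-07 m²
L = m/(density·A) = 0.0337/(7870×9.5033e-07) = 4.506 m
R = ρL/A = (9.74×10^-8)(4.506)/(9.5033e-07) = 0.4618 Ω
P = I²R = (8.94)² × 0.4618 = 36.9 W

36.9 W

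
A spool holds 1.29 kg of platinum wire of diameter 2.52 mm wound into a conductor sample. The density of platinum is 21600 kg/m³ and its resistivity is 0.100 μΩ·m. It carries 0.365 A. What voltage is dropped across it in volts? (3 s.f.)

ρ = 0.100 μΩ·m = 1.00×10^-7 Ω·m
A = π(d/2)² = π(1.2600e-03 m)² = 4.9876e-06 m²
L = m/(density·A) = 1.29/(21600×4.9876e-06) = 11.97 m
R = ρL/A = (1.00×10^-7)(11.97)/(4.9876e-06) = 0.2401 Ω
V = IR = 0.365 × 0.2401 = 0.0876 V

0.0876 V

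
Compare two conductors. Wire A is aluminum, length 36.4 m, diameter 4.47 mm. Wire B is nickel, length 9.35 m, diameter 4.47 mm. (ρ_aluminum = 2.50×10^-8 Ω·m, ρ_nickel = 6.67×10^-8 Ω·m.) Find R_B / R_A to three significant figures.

R ∝ ρL/d², so R_B/R_A = (ρ_B/ρ_A) × (L_B/L_A)
= (6.67×10^-8/2.50×10^-8) × (9.35/36.4) = 0.685

0.685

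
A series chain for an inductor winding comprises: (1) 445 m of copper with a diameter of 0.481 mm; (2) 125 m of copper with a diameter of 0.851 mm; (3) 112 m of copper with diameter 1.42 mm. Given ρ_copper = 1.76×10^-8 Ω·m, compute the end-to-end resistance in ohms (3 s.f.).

48.2 Ω

Seg 1: A = π(d/2)² = π(2.4050e-04 m)² = 1.817e-07 m²
R_1 = (1.76×10^-8)(445)/(1.817e-07) = 43.1 Ω
Seg 2: A = π(d/2)² = π(4.2550e-04 m)² = 5.688e-07 m²
R_2 = (1.76×10^-8)(125)/(5.688e-07) = 3.868 Ω
Seg 3: A = π(d/2)² = π(7.1000e-04 m)² = 1.584e-06 m²
R_3 = (1.76×10^-8)(112)/(1.584e-06) = 1.245 Ω
R_total = R_1 + R_2 + R_3 = 48.2 Ω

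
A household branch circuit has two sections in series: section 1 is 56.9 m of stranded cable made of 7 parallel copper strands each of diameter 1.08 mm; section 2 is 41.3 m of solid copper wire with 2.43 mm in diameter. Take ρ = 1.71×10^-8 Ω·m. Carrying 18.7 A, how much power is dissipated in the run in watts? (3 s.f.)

106 W

Section 1: A_strand = π(5.4000e-04)² = 9.161e-07 m²; R₁ = ρL/(N·A_s) = (1.71×10^-8)(56.9)/(7×9.161e-07) = 0.1517 Ω
Section 2: A = π(d/2)² = π(1.2150e-03 m)² = 4.638e-06 m²
R₂ = (1.71×10^-8)(41.3)/(4.638e-06) = 0.1523 Ω
R = R₁ + R₂ = 0.304 Ω
P = I²R = (18.7)² × 0.304 = 106 W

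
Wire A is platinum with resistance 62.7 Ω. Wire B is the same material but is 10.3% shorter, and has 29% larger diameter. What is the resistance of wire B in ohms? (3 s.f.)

33.8 Ω

R ∝ L/d², so R_B/R_A = (1 − 10.3/100) × (1 + 29/100)⁻²
= 0.897 × 0.6009 = 0.539
R_B = 0.539 × 62.7 = 33.8 Ω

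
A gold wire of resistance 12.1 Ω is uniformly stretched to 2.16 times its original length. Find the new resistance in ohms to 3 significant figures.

56.5 Ω

Volume constant ⇒ A' = A/k with k = 2.16. R' = ρ(kL)/(A/k) = k²R.
R' = 4.666 × 12.1 = 56.5 Ω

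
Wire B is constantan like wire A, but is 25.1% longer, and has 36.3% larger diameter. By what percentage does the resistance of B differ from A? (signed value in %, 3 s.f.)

-32.7%

R ∝ L/d², so R_B/R_A = (1 + 25.1/100) × (1 + 36.3/100)⁻²
= 1.251 × 0.5383 = 0.6734
(R_B − R_A)/R_A = 0.6734 − 1 = -32.7%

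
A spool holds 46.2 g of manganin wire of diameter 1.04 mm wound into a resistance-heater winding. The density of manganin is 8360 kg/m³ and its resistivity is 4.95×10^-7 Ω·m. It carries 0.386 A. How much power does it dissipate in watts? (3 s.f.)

0.565 W

A = π(d/2)² = π(5.2000e-04 m)² = 8.4949e-07 m²
L = m/(density·A) = 0.0462/(8360×8.4949e-07) = 6.505 m
R = ρL/A = (4.95×10^-7)(6.505)/(8.4949e-07) = 3.791 Ω
P = I²R = (0.386)² × 3.791 = 0.565 W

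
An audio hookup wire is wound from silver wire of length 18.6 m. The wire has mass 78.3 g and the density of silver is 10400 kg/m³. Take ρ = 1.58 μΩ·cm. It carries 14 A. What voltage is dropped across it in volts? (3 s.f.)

10.2 V

ρ = 1.58 μΩ·cm = 1.58×10^-8 Ω·m
A = m/(density·L) = 0.0783/(10400×18.6) = 4.0478e-07 m²
R = ρL/A = (1.58×10^-8)(18.6)/(4.0478e-07) = 0.726 Ω
V = IR = 14 × 0.726 = 10.2 V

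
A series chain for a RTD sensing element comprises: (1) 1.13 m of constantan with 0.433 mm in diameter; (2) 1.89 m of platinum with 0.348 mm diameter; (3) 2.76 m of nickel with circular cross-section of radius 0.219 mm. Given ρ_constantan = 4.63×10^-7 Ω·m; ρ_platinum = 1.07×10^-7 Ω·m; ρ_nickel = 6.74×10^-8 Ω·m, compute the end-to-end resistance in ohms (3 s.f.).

Seg 1: A = π(d/2)² = π(2.1650e-04 m)² = 1.473e-07 m²
R_1 = (4.63×10^-7)(1.13)/(1.473e-07) = 3.553 Ω
Seg 2: A = π(d/2)² = π(1.7400e-04 m)² = 9.511e-08 m²
R_2 = (1.07×10^-7)(1.89)/(9.511e-08) = 2.126 Ω
Seg 3: A = πr² = π(2.1900e-04 m)² = 1.507e-07 m²
R_3 = (6.74×10^-8)(2.76)/(1.507e-07) = 1.235 Ω
R_total = R_1 + R_2 + R_3 = 6.91 Ω

6.91 Ω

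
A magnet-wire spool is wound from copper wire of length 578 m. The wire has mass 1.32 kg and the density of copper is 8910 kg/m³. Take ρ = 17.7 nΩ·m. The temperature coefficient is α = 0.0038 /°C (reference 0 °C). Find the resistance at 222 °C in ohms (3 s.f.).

73.6 Ω

ρ = 17.7 nΩ·m = 1.77×10^-8 Ω·m
A = m/(density·L) = 1.32/(8910×578) = 2.5631e-07 m²
R = ρL/A = (1.77×10^-8)(578)/(2.5631e-07) = 39.91 Ω
R(222 °C) = 39.91 × (1 + 0.0038×222) = 73.6 Ω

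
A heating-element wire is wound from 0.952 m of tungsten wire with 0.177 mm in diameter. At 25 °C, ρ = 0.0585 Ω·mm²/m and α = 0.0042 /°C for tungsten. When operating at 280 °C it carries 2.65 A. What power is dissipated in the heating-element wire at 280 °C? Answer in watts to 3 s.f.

ρ = 0.0585 Ω·mm²/m = 5.85×10^-8 Ω·m
A = π(d/2)² = π(8.8500e-05 m)² = 2.461e-08 m²
R₍25₎ = ρL/A = (5.85×10^-8)(0.952)/(2.461e-08) = 2.263 Ω
R₍280₎ = R₍25₎(1 + αΔT) = 2.263 × (1 + 0.0042×255) = 4.687 Ω
P = I²R = (2.65)² × 4.687 = 32.9 W

32.9 W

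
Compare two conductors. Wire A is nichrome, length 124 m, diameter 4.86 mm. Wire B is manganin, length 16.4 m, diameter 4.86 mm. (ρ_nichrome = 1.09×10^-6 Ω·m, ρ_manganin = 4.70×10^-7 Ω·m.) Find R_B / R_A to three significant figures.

0.0570

R ∝ ρL/d², so R_B/R_A = (ρ_B/ρ_A) × (L_B/L_A)
= (4.70×10^-7/1.09×10^-6) × (16.4/124) = 0.0570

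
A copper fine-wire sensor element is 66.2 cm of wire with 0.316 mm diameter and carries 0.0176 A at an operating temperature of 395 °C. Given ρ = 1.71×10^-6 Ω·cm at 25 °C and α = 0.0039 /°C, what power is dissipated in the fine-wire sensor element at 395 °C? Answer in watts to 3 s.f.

1.09×10^-4 W

ρ = 1.71×10^-6 Ω·cm = 1.71×10^-8 Ω·m
A = π(d/2)² = π(1.5800e-04 m)² = 7.843e-08 m²
R₍25₎ = ρL/A = (1.71×10^-8)(0.662)/(7.843e-08) = 0.1443 Ω
R₍395₎ = R₍25₎(1 + αΔT) = 0.1443 × (1 + 0.0039×370) = 0.3526 Ω
P = I²R = (0.0176)² × 0.3526 = 1.09×10^-4 W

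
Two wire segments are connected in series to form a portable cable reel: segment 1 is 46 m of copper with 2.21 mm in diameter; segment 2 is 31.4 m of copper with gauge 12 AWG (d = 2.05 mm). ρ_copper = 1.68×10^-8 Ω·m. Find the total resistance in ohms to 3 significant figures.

0.361 Ω

Segment 1: A = π(d/2)² = π(1.1050e-03 m)² = 3.836e-06 m²
R₁ = ρL/A = (1.68×10^-8)(46)/(3.836e-06) = 0.2015 Ω
Segment 2: A = π(2.05/2 mm)² = π(1.0250e-03 m)² = 3.301e-06 m²
R₂ = (1.68×10^-8)(31.4)/(3.301e-06) = 0.1598 Ω
R = R₁ + R₂ = 0.361 Ω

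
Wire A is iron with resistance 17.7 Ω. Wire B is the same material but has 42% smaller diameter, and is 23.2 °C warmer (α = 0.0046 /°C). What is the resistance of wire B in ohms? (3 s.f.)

R ∝ ρL/d² with ρ ∝ (1+αΔT), so R_B/R_A = (1 − 42/100)⁻² × (1 + 0.0046×23.2)
= 2.973 × 1.107 = 3.29
R_B = 3.29 × 17.7 = 58.2 Ω

58.2 Ω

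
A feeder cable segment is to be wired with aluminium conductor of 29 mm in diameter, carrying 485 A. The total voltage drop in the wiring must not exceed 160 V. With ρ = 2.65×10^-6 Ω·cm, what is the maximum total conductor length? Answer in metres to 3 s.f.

8220 m

ρ = 2.65×10^-6 Ω·cm = 2.65×10^-8 Ω·m
A = π(d/2)² = π(1.4500e-02 m)² = 6.605e-04 m²
L_max = V_max·A/(1·ρI) = (160)(6.605e-04)/(2.65×10^-8×485) = 8220 m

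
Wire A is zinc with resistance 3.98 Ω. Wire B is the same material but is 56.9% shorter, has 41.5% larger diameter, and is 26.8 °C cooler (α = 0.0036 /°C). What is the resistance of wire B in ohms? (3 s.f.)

R ∝ ρL/d² with ρ ∝ (1+αΔT), so R_B/R_A = (1 − 56.9/100) × (1 + 41.5/100)⁻² × (1 − 0.0036×26.8)
= 0.431 × 0.4994 × 0.9035 = 0.1945
R_B = 0.1945 × 3.98 = 0.774 Ω

0.774 Ω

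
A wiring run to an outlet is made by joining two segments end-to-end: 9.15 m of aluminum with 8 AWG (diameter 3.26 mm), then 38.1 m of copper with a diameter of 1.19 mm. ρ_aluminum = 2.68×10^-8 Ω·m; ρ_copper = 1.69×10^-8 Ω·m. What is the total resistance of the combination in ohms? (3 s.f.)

0.608 Ω

Segment 1: A = π(3.26/2 mm)² = π(1.6300e-03 m)² = 8.347e-06 m²
R₁ = ρL/A = (2.68×10^-8)(9.15)/(8.347e-06) = 0.02938 Ω
Segment 2: A = π(d/2)² = π(5.9500e-04 m)² = 1.112e-06 m²
R₂ = (1.69×10^-8)(38.1)/(1.112e-06) = 0.5789 Ω
R = R₁ + R₂ = 0.608 Ω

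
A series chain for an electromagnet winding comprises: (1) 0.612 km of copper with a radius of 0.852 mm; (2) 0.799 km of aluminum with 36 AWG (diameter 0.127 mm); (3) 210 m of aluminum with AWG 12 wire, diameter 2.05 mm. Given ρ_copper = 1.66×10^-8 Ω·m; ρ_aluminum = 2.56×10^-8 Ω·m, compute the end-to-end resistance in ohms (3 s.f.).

1620 Ω

Seg 1: A = πr² = π(8.5200e-04 m)² = 2.280e-06 m²
R_1 = (1.66×10^-8)(612)/(2.280e-06) = 4.455 Ω
Seg 2: A = π(0.127/2 mm)² = π(6.3500e-05 m)² = 1.267e-08 m²
R_2 = (2.56×10^-8)(799)/(1.267e-08) = 1615 Ω
Seg 3: A = π(2.05/2 mm)² = π(1.0250e-03 m)² = 3.301e-06 m²
R_3 = (2.56×10^-8)(210)/(3.301e-06) = 1.629 Ω
R_total = R_1 + R_2 + R_3 = 1620 Ω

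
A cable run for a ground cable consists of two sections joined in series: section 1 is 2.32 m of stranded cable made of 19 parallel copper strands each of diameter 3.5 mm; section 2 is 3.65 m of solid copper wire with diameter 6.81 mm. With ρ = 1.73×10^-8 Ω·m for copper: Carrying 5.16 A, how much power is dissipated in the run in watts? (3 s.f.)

Section 1: A_strand = π(1.7500e-03)² = 9.621e-06 m²; R₁ = ρL/(N·A_s) = (1.73×10^-8)(2.32)/(19×9.621e-06) = 2.196×10^-4 Ω
Section 2: A = π(d/2)² = π(3.4050e-03 m)² = 3.642e-05 m²
R₂ = (1.73×10^-8)(3.65)/(3.642e-05) = 0.001734 Ω
R = R₁ + R₂ = 0.001953 Ω
P = I²R = (5.16)² × 0.001953 = 0.0520 W

0.0520 W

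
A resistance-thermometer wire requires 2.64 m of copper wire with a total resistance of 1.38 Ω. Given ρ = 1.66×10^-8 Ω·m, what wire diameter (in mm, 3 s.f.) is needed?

A = ρL/R = (1.66×10^-8)(2.64)/(1.38) = 3.176e-08 m²
d = 2√(A/π) = 2.011e-04 m = 0.201 mm

0.201 mm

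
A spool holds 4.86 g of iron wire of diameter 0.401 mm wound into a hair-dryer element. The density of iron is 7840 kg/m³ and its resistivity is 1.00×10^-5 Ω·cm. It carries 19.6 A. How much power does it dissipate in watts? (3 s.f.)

1490 W

ρ = 1.00×10^-5 Ω·cm = 1.00×10^-7 Ω·m
A = π(d/2)² = π(2.0050e-04 m)² = 1.2629e-07 m²
L = m/(density·A) = 0.00486/(7840×1.2629e-07) = 4.908 m
R = ρL/A = (1.00×10^-7)(4.908)/(1.2629e-07) = 3.887 Ω
P = I²R = (19.6)² × 3.887 = 1490 W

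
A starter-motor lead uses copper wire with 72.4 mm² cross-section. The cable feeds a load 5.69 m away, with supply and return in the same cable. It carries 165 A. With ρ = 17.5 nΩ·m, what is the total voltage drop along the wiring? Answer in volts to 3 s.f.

0.454 V

ρ = 17.5 nΩ·m = 1.75×10^-8 Ω·m
A = 72.4 mm² = 7.240e-05 m²
Total conductor length (both ways) L = 2 × 5.69 = 11.38 m
R = ρL/A = (1.75×10^-8)(11.38)/(7.240e-05) = 0.002751 Ω
V = IR = 165 × 0.002751 = 0.454 V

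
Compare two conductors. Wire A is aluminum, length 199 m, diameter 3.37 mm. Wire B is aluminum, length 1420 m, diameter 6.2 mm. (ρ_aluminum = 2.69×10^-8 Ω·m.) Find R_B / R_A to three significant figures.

2.11

R ∝ ρL/d², so R_B/R_A = (L_B/L_A) × (d_A/d_B)²
= (1420/199) × (3.37/6.2)² = 2.11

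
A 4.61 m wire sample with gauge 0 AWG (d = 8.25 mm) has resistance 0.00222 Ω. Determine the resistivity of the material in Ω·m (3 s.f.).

A = π(8.25/2 mm)² = π(4.1250e-03 m)² = 5.346e-05 m²
ρ = RA/L = (0.00222)(5.346e-05)/(4.61) = 2.57×10^-8 Ω·m

2.57×10^-8 Ω·m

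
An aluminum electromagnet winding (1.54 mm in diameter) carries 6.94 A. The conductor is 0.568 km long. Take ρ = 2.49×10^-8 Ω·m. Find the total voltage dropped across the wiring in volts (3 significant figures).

A = π(d/2)² = π(7.7000e-04 m)² = 1.863e-06 m²
R = ρL/A = (2.49×10^-8)(568)/(1.863e-06) = 7.593 Ω
V = IR = 6.94 × 7.593 = 52.7 V

52.7 V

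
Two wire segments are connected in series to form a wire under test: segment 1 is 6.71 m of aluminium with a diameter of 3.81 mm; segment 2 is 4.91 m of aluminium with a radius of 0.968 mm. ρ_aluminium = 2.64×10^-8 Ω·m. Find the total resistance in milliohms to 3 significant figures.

Segment 1: A = π(d/2)² = π(1.9050e-03 m)² = 1.140e-05 m²
R₁ = ρL/A = (2.64×10^-8)(6.71)/(1.140e-05) = 0.01554 Ω
Segment 2: A = πr² = π(9.6800e-04 m)² = 2.944e-06 m²
R₂ = (2.64×10^-8)(4.91)/(2.944e-06) = 0.04403 Ω
R = R₁ + R₂ = 59.6 mΩ

59.6 mΩ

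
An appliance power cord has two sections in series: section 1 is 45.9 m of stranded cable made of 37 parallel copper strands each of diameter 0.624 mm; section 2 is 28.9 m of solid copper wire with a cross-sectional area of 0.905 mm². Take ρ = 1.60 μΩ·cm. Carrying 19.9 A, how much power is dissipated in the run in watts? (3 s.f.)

ρ = 1.60 μΩ·cm = 1.60×10^-8 Ω·m
Section 1: A_strand = π(3.1200e-04)² = 3.058e-07 m²; R₁ = ρL/(N·A_s) = (1.60×10^-8)(45.9)/(37×3.058e-07) = 0.0649 Ω
Section 2: A = 0.905 mm² = 9.050e-07 m²
R₂ = (1.60×10^-8)(28.9)/(9.050e-07) = 0.5109 Ω
R = R₁ + R₂ = 0.5758 Ω
P = I²R = (19.9)² × 0.5758 = 228 W

228 W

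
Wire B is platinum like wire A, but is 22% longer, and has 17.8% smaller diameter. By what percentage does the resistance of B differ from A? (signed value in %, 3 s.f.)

80.6%

R ∝ L/d², so R_B/R_A = (1 + 22/100) × (1 − 17.8/100)⁻²
= 1.22 × 1.48 = 1.806
(R_B − R_A)/R_A = 1.806 − 1 = 80.6%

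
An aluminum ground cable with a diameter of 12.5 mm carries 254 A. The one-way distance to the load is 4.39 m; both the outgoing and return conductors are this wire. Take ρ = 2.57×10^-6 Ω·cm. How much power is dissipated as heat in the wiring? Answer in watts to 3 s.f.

119 W

ρ = 2.57×10^-6 Ω·cm = 2.57×10^-8 Ω·m
A = π(d/2)² = π(6.2500e-03 m)² = 1.227e-04 m²
Total conductor length (both ways) L = 2 × 4.39 = 8.78 m
R = ρL/A = (2.57×10^-8)(8.78)/(1.227e-04) = 0.001839 Ω
P = I²R = (254)² × 0.001839 = 119 W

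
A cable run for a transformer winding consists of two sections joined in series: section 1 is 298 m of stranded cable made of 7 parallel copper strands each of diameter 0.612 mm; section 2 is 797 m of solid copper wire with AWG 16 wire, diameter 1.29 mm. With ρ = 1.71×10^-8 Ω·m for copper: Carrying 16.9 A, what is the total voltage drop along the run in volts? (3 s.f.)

218 V

Section 1: A_strand = π(3.0600e-04)² = 2.942e-07 m²; R₁ = ρL/(N·A_s) = (1.71×10^-8)(298)/(7×2.942e-07) = 2.475 Ω
Section 2: A = π(1.29/2 mm)² = π(6.4500e-04 m)² = 1.307e-06 m²
R₂ = (1.71×10^-8)(797)/(1.307e-06) = 10.43 Ω
R = R₁ + R₂ = 12.9 Ω
V = IR = 16.9 × 12.9 = 218 V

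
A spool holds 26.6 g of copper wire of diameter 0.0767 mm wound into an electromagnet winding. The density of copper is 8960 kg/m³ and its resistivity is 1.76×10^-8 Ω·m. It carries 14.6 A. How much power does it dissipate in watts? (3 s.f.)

5.22×10^5 W

A = π(d/2)² = π(3.8350e-05 m)² = 4.6204e-09 m²
L = m/(density·A) = 0.0266/(8960×4.6204e-09) = 642.5 m
R = ρL/A = (1.76×10^-8)(642.5)/(4.6204e-09) = 2448 Ω
P = I²R = (14.6)² × 2448 = 5.22×10^5 W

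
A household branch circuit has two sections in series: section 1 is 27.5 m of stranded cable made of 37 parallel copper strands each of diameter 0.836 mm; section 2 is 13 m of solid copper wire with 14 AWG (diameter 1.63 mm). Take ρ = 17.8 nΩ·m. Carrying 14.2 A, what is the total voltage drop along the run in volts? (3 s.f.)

ρ = 17.8 nΩ·m = 1.78×10^-8 Ω·m
Section 1: A_strand = π(4.1800e-04)² = 5.489e-07 m²; R₁ = ρL/(N·A_s) = (1.78×10^-8)(27.5)/(37×5.489e-07) = 0.0241 Ω
Section 2: A = π(1.63/2 mm)² = π(8.1500e-04 m)² = 2.087e-06 m²
R₂ = (1.78×10^-8)(13)/(2.087e-06) = 0.1109 Ω
R = R₁ + R₂ = 0.135 Ω
V = IR = 14.2 × 0.135 = 1.92 V

1.92 V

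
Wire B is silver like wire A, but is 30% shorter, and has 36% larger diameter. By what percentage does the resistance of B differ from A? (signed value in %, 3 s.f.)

-62.2%

R ∝ L/d², so R_B/R_A = (1 − 30/100) × (1 + 36/100)⁻²
= 0.7 × 0.5407 = 0.3785
(R_B − R_A)/R_A = 0.3785 − 1 = -62.2%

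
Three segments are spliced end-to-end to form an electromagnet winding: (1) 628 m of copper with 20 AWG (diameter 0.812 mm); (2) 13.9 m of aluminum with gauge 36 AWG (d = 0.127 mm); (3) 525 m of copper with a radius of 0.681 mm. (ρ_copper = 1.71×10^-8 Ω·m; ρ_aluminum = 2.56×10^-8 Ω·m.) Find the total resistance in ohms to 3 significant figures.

55.0 Ω

Seg 1: A = π(0.812/2 mm)² = π(4.0600e-04 m)² = 5.178e-07 m²
R_1 = (1.71×10^-8)(628)/(5.178e-07) = 20.74 Ω
Seg 2: A = π(0.127/2 mm)² = π(6.3500e-05 m)² = 1.267e-08 m²
R_2 = (2.56×10^-8)(13.9)/(1.267e-08) = 28.09 Ω
Seg 3: A = πr² = π(6.8100e-04 m)² = 1.457e-06 m²
R_3 = (1.71×10^-8)(525)/(1.457e-06) = 6.162 Ω
R_total = R_1 + R_2 + R_3 = 55.0 Ω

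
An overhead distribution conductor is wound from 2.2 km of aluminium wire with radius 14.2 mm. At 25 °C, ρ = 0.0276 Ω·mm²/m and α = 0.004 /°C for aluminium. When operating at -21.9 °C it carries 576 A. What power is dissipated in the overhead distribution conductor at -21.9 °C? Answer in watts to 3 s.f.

25800 W

ρ = 0.0276 Ω·mm²/m = 2.76×10^-8 Ω·m
A = πr² = π(1.4200e-02 m)² = 6.335e-04 m²
R₍25₎ = ρL/A = (2.76×10^-8)(2200)/(6.335e-04) = 0.09585 Ω
R₍-21.9₎ = R₍25₎(1 + αΔT) = 0.09585 × (1 + 0.004×-46.9) = 0.07787 Ω
P = I²R = (576)² × 0.07787 = 25800 W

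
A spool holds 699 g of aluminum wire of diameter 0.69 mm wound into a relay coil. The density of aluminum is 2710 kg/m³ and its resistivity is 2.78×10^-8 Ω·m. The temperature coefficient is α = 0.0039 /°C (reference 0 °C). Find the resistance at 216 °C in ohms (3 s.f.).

94.5 Ω

A = π(d/2)² = π(3.4500e-04 m)² = 3.7393e-07 m²
L = m/(density·A) = 0.699/(2710×3.7393e-07) = 689.8 m
R = ρL/A = (2.78×10^-8)(689.8)/(3.7393e-07) = 51.28 Ω
R(216 °C) = 51.28 × (1 + 0.0039×216) = 94.5 Ω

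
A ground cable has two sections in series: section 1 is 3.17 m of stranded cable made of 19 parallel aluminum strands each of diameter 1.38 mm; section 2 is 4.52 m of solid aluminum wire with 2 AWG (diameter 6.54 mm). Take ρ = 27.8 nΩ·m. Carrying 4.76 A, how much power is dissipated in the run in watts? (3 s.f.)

0.155 W

ρ = 27.8 nΩ·m = 2.78×10^-8 Ω·m
Section 1: A_strand = π(6.9000e-04)² = 1.496e-06 m²; R₁ = ρL/(N·A_s) = (2.78×10^-8)(3.17)/(19×1.496e-06) = 0.003101 Ω
Section 2: A = π(6.54/2 mm)² = π(3.2700e-03 m)² = 3.359e-05 m²
R₂ = (2.78×10^-8)(4.52)/(3.359e-05) = 0.003741 Ω
R = R₁ + R₂ = 0.006842 Ω
P = I²R = (4.76)² × 0.006842 = 0.155 W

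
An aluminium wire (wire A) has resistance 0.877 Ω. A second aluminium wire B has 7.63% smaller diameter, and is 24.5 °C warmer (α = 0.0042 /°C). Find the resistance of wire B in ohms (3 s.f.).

R ∝ ρL/d² with ρ ∝ (1+αΔT), so R_B/R_A = (1 − 7.63/100)⁻² × (1 + 0.0042×24.5)
= 1.172 × 1.103 = 1.293
R_B = 1.293 × 0.877 = 1.13 Ω

1.13 Ω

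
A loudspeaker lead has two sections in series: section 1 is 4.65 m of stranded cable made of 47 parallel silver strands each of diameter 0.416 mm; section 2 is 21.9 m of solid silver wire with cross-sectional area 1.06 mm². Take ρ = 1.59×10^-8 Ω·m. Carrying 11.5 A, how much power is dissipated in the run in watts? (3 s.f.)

Section 1: A_strand = π(2.0800e-04)² = 1.359e-07 m²; R₁ = ρL/(N·A_s) = (1.59×10^-8)(4.65)/(47×1.359e-07) = 0.01157 Ω
Section 2: A = 1.06 mm² = 1.060e-06 m²
R₂ = (1.59×10^-8)(21.9)/(1.060e-06) = 0.3285 Ω
R = R₁ + R₂ = 0.3401 Ω
P = I²R = (11.5)² × 0.3401 = 45.0 W

45.0 W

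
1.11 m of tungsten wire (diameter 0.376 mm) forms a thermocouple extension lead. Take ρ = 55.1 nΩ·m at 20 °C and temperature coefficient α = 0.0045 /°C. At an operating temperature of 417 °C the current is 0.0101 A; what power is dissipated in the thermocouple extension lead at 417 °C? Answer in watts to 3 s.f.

ρ = 55.1 nΩ·m = 5.51×10^-8 Ω·m
A = π(d/2)² = π(1.8800e-04 m)² = 1.110e-07 m²
R₍20₎ = ρL/A = (5.51×10^-8)(1.11)/(1.110e-07) = 0.5508 Ω
R₍417₎ = R₍20₎(1 + αΔT) = 0.5508 × (1 + 0.0045×397) = 1.535 Ω
P = I²R = (0.0101)² × 1.535 = 1.57×10^-4 W

1.57×10^-4 W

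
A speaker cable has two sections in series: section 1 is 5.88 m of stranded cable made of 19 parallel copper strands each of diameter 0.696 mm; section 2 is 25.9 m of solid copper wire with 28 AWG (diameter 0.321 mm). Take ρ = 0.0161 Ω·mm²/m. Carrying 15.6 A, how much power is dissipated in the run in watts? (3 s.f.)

ρ = 0.0161 Ω·mm²/m = 1.61×10^-8 Ω·m
Section 1: A_strand = π(3.4800e-04)² = 3.805e-07 m²; R₁ = ρL/(N·A_s) = (1.61×10^-8)(5.88)/(19×3.805e-07) = 0.0131 Ω
Section 2: A = π(0.321/2 mm)² = π(1.6050e-04 m)² = 8.093e-08 m²
R₂ = (1.61×10^-8)(25.9)/(8.093e-08) = 5.153 Ω
R = R₁ + R₂ = 5.166 Ω
P = I²R = (15.6)² × 5.166 = 1260 W

1260 W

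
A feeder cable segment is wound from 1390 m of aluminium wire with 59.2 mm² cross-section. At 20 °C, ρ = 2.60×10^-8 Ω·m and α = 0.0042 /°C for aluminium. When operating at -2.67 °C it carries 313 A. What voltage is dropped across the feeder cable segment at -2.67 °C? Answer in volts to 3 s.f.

173 V

A = 59.2 mm² = 5.920e-05 m²
R₍20₎ = ρL/A = (2.60×10^-8)(1390)/(5.920e-05) = 0.6105 Ω
R₍-2.67₎ = R₍20₎(1 + αΔT) = 0.6105 × (1 + 0.0042×-22.7) = 0.5523 Ω
V = IR = 313 × 0.5523 = 173 V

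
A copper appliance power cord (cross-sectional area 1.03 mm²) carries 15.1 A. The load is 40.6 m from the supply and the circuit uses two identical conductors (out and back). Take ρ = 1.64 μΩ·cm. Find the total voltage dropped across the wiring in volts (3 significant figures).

ρ = 1.64 μΩ·cm = 1.64×10^-8 Ω·m
A = 1.03 mm² = 1.030e-06 m²
Total conductor length (both ways) L = 2 × 40.6 = 81.2 m
R = ρL/A = (1.64×10^-8)(81.2)/(1.030e-06) = 1.293 Ω
V = IR = 15.1 × 1.293 = 19.5 V

19.5 V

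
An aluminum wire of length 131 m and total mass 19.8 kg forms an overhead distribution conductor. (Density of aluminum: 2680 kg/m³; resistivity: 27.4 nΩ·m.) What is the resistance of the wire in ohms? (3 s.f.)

0.0636 Ω

ρ = 27.4 nΩ·m = 2.74×10^-8 Ω·m
A = m/(density·L) = 19.8/(2680×131) = 5.6397e-05 m²
R = ρL/A = (2.74×10^-8)(131)/(5.6397e-05) = 0.0636 Ω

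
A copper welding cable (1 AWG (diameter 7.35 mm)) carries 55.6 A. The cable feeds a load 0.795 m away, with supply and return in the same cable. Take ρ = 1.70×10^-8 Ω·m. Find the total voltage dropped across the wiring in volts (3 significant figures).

A = π(7.35/2 mm)² = π(3.6750e-03 m)² = 4.243e-05 m²
Total conductor length (both ways) L = 2 × 0.795 = 1.59 m
R = ρL/A = (1.70×10^-8)(1.59)/(4.243e-05) = 6.371×10^-4 Ω
V = IR = 55.6 × 6.371×10^-4 = 0.0354 V

0.0354 V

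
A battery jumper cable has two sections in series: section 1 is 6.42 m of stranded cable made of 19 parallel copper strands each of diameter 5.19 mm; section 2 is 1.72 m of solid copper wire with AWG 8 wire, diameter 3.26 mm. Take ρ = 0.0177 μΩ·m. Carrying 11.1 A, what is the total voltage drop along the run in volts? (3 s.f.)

0.0436 V

ρ = 0.0177 μΩ·m = 1.77×10^-8 Ω·m
Section 1: A_strand = π(2.5950e-03)² = 2.116e-05 m²; R₁ = ρL/(N·A_s) = (1.77×10^-8)(6.42)/(19×2.116e-05) = 2.827×10^-4 Ω
Section 2: A = π(3.26/2 mm)² = π(1.6300e-03 m)² = 8.347e-06 m²
R₂ = (1.77×10^-8)(1.72)/(8.347e-06) = 0.003647 Ω
R = R₁ + R₂ = 0.00393 Ω
V = IR = 11.1 × 0.00393 = 0.0436 V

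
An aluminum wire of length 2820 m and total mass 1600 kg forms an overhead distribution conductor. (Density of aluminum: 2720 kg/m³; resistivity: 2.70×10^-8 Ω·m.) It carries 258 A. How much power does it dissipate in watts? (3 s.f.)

A = m/(density·L) = 1600/(2720×2820) = 2.0859e-04 m²
R = ρL/A = (2.70×10^-8)(2820)/(2.0859e-04) = 0.365 Ω
P = I²R = (258)² × 0.365 = 24300 W

24300 W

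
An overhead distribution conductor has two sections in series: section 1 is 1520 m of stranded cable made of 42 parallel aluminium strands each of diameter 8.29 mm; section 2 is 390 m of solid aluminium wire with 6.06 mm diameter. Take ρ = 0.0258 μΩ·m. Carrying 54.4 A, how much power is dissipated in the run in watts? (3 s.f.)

ρ = 0.0258 μΩ·m = 2.58×10^-8 Ω·m
Section 1: A_strand = π(4.1450e-03)² = 5.398e-05 m²; R₁ = ρL/(N·A_s) = (2.58×10^-8)(1520)/(42×5.398e-05) = 0.0173 Ω
Section 2: A = π(d/2)² = π(3.0300e-03 m)² = 2.884e-05 m²
R₂ = (2.58×10^-8)(390)/(2.884e-05) = 0.3489 Ω
R = R₁ + R₂ = 0.3662 Ω
P = I²R = (54.4)² × 0.3662 = 1080 W

1080 W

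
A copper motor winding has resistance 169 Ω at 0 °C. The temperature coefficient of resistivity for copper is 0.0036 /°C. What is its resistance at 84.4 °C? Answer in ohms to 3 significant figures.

220 Ω

ΔT = 84.4 − 0 = 84.4 °C
R = R₀(1 + αΔT) = 169 × (1 + 0.0036×84.4) = 169 × 1.304 = 220 Ω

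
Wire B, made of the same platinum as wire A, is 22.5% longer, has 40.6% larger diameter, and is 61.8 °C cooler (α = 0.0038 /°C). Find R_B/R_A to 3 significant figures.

0.474

R ∝ ρL/d² with ρ ∝ (1+αΔT), so R_B/R_A = (1 + 22.5/100) × (1 + 40.6/100)⁻² × (1 − 0.0038×61.8)
= 1.225 × 0.5059 × 0.7652 = 0.474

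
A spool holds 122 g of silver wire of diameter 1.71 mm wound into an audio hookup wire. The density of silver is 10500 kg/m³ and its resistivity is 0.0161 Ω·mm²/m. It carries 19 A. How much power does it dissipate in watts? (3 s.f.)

12.8 W

ρ = 0.0161 Ω·mm²/m = 1.61×10^-8 Ω·m
A = π(d/2)² = π(8.5500e-04 m)² = 2.2966e-06 m²
L = m/(density·A) = 0.122/(10500×2.2966e-06) = 5.059 m
R = ρL/A = (1.61×10^-8)(5.059)/(2.2966e-06) = 0.03547 Ω
P = I²R = (19)² × 0.03547 = 12.8 W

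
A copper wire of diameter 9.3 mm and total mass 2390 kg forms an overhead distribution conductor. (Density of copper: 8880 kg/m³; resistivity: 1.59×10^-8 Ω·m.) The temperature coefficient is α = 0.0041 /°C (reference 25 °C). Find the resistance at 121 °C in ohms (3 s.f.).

A = π(d/2)² = π(4.6500e-03 m)² = 6.7929e-05 m²
L = m/(density·A) = 2390/(8880×6.7929e-05) = 3962 m
R = ρL/A = (1.59×10^-8)(3962)/(6.7929e-05) = 0.9274 Ω
R(121 °C) = 0.9274 × (1 + 0.0041×96) = 1.29 Ω

1.29 Ω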